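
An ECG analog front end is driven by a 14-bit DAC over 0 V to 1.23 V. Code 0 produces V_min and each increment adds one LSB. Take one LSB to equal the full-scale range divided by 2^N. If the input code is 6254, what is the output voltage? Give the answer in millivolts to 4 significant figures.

469.5 mV

V_FS = 1.23 V. LSB = 1.23 V / 2^14.
V_out = 0 + 6254 × (1.23/16384) V
      = 0 + 0.469508 = 0.469508 V.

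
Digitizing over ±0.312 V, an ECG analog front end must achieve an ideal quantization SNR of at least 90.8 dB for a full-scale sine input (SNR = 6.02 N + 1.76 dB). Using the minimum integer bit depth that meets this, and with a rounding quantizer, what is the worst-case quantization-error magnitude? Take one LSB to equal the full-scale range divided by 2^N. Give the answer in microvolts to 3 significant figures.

9.52 µV

The full-scale span is 0.312 − (-0.312) = 0.624 V.
Solving 6.02 N ≥ 90.8 − 1.76: N ≥ 14.791. Round up → N = 15.
LSB = 0.624 V / 2^15 = 19.043 µV.
Half an LSB is 9.52 µV.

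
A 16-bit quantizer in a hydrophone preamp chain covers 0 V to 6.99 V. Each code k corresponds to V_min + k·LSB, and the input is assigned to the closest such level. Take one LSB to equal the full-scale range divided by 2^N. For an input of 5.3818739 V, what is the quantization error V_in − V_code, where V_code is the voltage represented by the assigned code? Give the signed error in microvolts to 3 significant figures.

Full-scale range = 6.99 V. LSB = 6.99 V / 2^16 ≈ 106.7 µV.
(V_in − V_min)/LSB = (5.3818739 − (0)) × 65536/6.99 = 50458.7250 → nearest code k = 50459.
Reconstructed level: 0 + 50459 × 6.99/65536 V = 5.3819032288 V.
Error = V_in − V_code = 5.3818739 − (5.3819032288) = −29.3 µV.

−29.3 µV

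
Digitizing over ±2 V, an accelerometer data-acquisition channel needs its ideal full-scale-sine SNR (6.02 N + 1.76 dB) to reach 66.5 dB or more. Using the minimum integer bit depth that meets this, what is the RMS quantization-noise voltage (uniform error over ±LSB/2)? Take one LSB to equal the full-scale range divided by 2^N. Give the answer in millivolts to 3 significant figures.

Span: 2 V − (-2 V) = 4 V.
6.02 N + 1.76 ≥ 66.5 gives N ≥ 10.754, so the minimum integer is 11.
Step size = 4/2048 V = 1.9531 mV.
RMS noise = LSB/√12 = 0.564 mV.

0.564 mV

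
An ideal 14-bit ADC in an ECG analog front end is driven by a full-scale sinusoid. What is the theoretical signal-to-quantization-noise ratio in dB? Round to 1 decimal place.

6.02(14) + 1.76 = 84.28 + 1.76 = 86.04 dB.

86.0 dB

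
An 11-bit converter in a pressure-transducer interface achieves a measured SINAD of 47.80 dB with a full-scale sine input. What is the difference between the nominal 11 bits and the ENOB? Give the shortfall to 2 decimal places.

ENOB = (SINAD − 1.76)/6.02 = (47.80 − 1.76)/6.02 = 7.6478 bits.
Shortfall = 11 − 7.6478 = 3.3522 bits.

3.35 bits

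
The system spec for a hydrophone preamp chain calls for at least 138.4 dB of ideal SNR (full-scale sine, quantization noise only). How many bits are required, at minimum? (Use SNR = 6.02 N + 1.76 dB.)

N ≥ (138.4 − 1.76)/6.02 = 22.698 → N_min = 23.

23 bits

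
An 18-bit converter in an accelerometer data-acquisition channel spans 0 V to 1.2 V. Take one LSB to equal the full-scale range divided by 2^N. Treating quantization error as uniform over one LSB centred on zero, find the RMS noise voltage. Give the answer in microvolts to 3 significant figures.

Full-scale range = 1.2 V.
LSB = 1.2 V / 2^18 = 4.5776 µV.
RMS of a uniform error over width LSB is LSB/√12 = 1.32 µV.

1.32 µV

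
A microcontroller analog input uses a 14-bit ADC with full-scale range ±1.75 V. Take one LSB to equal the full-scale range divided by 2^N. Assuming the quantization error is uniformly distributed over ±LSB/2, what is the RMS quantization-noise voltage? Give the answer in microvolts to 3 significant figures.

61.7 µV

Span: 1.75 V − (-1.75 V) = 3.5 V.
LSB = 3.5 V ÷ 2^14 = 3.5/16384 V = 213.62 µV.
σ_q = LSB/√12 = 213.62 µV/3.4641 = 61.7 µV.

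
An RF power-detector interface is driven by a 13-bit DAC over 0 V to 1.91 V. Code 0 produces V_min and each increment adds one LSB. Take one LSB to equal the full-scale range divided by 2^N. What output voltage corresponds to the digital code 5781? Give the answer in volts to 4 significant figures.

1.348 V

Full-scale range = 1.91 V. LSB = 1.91 V / 2^13.
Output = V_min + (5781/8192) × range = 0 + 0.705688 × 1.91 V
      = 0 + 1.34786 = 1.34786 V.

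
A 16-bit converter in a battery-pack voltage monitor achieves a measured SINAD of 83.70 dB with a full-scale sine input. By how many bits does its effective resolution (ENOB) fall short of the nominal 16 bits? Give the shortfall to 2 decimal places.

ENOB = (SINAD − 1.76)/6.02 = (83.70 − 1.76)/6.02 = 13.6113 bits.
16 − 13.6113 = 2.39 bits below nominal.

2.39 bits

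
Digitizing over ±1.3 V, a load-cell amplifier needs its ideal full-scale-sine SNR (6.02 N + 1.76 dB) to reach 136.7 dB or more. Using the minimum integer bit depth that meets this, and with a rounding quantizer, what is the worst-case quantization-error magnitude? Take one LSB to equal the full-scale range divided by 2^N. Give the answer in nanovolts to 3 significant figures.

The full-scale span is 1.3 − (-1.3) = 2.6 V.
Required N = ⌈(136.7 − 1.76)/6.02⌉ = ⌈22.415⌉ = 23.
Step size = 2.6/8388608 V = 309.94 nV.
|e|_max = LSB/2 = 155 nV.

155 nV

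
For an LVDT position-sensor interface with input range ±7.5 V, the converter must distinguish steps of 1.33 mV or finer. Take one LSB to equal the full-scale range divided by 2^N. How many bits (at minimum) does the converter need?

Range = 7.5 − (-7.5) = 15 V.
15 V / 1.33 mV = 11280. Since 2^13 = 8192 and 2^14 = 16384, N = 14.

14 bits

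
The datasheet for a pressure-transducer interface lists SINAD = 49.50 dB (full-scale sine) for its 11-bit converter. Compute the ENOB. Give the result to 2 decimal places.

7.93 bits

ENOB = (49.50 − 1.76)/6.02 = 7.9302 bits.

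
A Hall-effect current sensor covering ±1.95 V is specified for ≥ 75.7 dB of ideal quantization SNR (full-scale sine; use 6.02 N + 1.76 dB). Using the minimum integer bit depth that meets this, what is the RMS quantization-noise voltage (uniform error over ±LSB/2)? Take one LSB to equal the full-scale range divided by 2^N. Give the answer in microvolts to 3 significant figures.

Full-scale range = 1.95 V − (-1.95 V) = 3.9 V.
N ≥ (75.7 − 1.76)/6.02 = 12.282 → N_min = 13.
Step size = 3.9/8192 V = 476.07 µV.
σ_q = LSB/√12 = 476.07 µV/3.4641 = 137 µV.

137 µV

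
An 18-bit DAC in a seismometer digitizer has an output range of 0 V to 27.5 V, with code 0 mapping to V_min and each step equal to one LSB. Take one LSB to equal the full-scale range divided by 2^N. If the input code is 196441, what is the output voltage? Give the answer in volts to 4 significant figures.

Range is 27.5 V. LSB = 27.5 V / 2^18.
Output = V_min + (196441/262144) × range = 0 + 0.749363 × 27.5 V
      = 0 V + 20.6075 V = 20.6075 V.

20.61 V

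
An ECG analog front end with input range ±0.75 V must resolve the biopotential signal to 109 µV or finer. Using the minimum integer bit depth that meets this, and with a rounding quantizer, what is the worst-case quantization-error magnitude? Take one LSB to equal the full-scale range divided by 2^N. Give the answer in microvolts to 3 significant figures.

The full-scale span is 0.75 − (-0.75) = 1.5 V.
Need 2^N ≥ 1.5 V / 109 µV = 13760 → N_min = 14.
LSB = 1.5 V / 2^14 = 91.553 µV.
Half an LSB is 45.8 µV.

45.8 µV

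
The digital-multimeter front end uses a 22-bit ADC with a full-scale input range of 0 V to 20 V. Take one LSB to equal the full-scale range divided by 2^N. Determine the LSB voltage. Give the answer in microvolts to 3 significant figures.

Span = 20 V.
2^22 = 4194304 levels.
LSB = 20 V / 2^22 = 4.77 µV.

4.77 µV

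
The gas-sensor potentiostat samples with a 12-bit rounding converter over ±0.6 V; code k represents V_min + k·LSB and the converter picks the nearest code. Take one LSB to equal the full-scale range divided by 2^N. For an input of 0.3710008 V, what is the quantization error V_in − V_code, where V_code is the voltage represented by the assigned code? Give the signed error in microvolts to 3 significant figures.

Full-scale range = 0.6 V − (-0.6 V) = 1.2 V. LSB = 1.2 V / 2^12 ≈ 293.0 µV.
Position in LSBs: (0.3710008 − (-0.6)) × 4096/1.2 = 3314.3494; rounding gives k = 3314.
Reconstructed level: -0.6 + 3314 × 1.2/4096 V = 0.3708984375 V.
V_in − V_code = 0.3710008 − (0.3708984375) = +102 µV.

+102 µV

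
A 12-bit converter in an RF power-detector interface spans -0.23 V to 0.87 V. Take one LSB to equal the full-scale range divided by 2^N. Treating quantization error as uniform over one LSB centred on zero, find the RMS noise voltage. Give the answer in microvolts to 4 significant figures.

77.53 µV

The full-scale span is 0.87 − (-0.23) = 1.1 V.
LSB = 1.1 V ÷ 2^12 = 1.1/4096 V = 268.555 µV.
σ_q = LSB/√12 = 268.555 µV/3.4641 = 77.53 µV.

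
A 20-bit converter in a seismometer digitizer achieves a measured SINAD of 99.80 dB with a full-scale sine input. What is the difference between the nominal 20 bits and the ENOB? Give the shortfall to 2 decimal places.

N_eff = (99.80 − 1.76)/6.02 = 16.2857 bits.
Shortfall = 20 − 16.2857 = 3.7143 bits.

3.71 bits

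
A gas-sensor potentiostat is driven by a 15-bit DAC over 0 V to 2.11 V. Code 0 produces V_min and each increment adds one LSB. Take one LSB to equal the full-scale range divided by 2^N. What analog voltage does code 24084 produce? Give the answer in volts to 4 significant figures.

Span = 2.11 V. LSB = 2.11 V / 2^15.
V_out = V_min + code × LSB = 0 V + 24084 × 2.11 V / 32768
      = 0 V + 1.55082 V = 1.55082 V.

1.551 V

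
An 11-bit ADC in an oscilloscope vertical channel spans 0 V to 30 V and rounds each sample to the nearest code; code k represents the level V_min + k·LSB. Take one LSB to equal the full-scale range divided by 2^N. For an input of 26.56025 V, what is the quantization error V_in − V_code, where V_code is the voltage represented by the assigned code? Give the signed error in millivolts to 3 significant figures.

Range is 30 V. LSB = 30 V / 2^11 ≈ 14.65 mV.
Position in LSBs: (26.56025 − (0)) × 2048/30 = 1813.1797; rounding gives k = 1813.
V_code = 0 + (1813/2048) × 30 = 26.55761719 V.
V_in − V_code = 26.56025 − (26.55761719) = +2.63 mV.

+2.63 mV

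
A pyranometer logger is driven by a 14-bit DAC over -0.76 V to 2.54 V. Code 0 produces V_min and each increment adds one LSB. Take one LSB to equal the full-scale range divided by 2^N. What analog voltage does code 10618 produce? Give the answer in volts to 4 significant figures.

Range = 2.54 − (-0.76) = 3.3 V. LSB = 3.3 V / 2^14.
V_out = -0.76 + 10618 × (3.3/16384) V
      = -0.76 + 2.13864 = 1.37864 V.

1.379 V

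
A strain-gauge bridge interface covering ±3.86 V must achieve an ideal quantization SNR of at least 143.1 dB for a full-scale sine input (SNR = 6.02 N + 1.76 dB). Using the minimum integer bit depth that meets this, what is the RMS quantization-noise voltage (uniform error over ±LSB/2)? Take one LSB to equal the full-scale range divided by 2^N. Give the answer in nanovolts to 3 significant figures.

133 nV

Span: 3.86 V − (-3.86 V) = 7.72 V.
6.02 N + 1.76 ≥ 143.1 gives N ≥ 23.478, so the minimum integer is 24.
LSB = 7.72 V / 2^24 = 460.15 nV.
V_rms = LSB/√12 = 133 nV.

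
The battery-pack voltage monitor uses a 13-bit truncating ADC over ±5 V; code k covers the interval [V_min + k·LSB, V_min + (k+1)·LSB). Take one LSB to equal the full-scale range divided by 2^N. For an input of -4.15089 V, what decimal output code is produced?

695

Full-scale range = 5 V − (-5 V) = 10 V. LSB = 10 V / 2^13 ≈ 1.221 mV.
code = ⌊(V_in − V_min)/LSB⌋ = ⌊(V_in − V_min) × 2^13 / range⌋
     = ⌊(-4.15089 − (-5)) × 8192 / 10⌋ = ⌊0.84911 × 8192/10⌋
     = ⌊695.591⌋ = 695.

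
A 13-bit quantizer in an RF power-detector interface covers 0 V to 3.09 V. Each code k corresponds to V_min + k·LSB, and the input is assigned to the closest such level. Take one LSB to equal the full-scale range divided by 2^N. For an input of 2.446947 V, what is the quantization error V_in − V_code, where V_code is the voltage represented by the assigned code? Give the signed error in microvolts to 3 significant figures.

+68.3 µV

V_FS = 3.09 V. LSB = 3.09 V / 2^13 ≈ 377.2 µV.
Position in LSBs: (2.446947 − (0)) × 8192/3.09 = 6487.1812; rounding gives k = 6487.
Reconstructed level: 0 + 6487 × 3.09/8192 V = 2.446878662 V.
V_in − V_code = 2.446947 − (2.446878662) = +68.3 µV.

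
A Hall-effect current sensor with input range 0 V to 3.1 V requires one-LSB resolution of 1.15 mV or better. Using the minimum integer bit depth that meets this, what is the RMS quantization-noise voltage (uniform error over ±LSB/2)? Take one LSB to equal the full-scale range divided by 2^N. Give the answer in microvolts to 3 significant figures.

V_FS = 3.1 V.
Need 2^N ≥ 3.1 V / 1.15 mV = 2696 → N_min = 12.
One LSB is 3.1 V / 4096 = 0.75684 mV.
σ_q = LSB/√12 = 0.75684 mV/3.4641 = 218 µV.

218 µV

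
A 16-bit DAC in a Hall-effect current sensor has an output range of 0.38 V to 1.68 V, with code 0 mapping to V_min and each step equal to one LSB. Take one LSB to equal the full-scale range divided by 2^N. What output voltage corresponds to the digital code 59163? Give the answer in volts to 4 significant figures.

1.554 V

Span: 1.68 V − (0.38 V) = 1.3 V. LSB = 1.3 V / 2^16.
Output = V_min + (59163/65536) × range = 0.38 + 0.902756 × 1.3 V
      = 0.38 V + 1.17358 V = 1.55358 V.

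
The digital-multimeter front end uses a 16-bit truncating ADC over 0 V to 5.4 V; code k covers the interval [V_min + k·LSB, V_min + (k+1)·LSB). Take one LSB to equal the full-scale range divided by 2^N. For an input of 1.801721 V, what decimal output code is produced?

21866

Full-scale range = 5.4 V. LSB = 5.4 V / 2^16 ≈ 82.40 µV.
(V_in − V_min) × 2^16/range = (1.801721 − (0)) × 65536/5.4 = 21866.220.
Floor → code = 21866.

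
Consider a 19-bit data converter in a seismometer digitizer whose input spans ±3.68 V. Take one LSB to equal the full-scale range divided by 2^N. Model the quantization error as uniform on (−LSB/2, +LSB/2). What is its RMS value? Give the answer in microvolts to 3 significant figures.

4.05 µV

Range = 3.68 − (-3.68) = 7.36 V.
Step size = 7.36/524288 V = 14.038 µV.
RMS of a uniform error over width LSB is LSB/√12 = 4.05 µV.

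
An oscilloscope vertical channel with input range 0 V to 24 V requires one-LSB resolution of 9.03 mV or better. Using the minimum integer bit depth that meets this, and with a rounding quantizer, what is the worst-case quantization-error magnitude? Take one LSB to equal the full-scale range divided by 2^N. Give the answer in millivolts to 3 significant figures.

Range is 24 V.
Required number of levels: 24/9.03 mV = 2657.8; smallest N with 2^N ≥ that is 12.
One LSB is 24 V / 4096 = 5.8594 mV.
Max error for round-to-nearest is LSB/2 = 2.93 mV.

2.93 mV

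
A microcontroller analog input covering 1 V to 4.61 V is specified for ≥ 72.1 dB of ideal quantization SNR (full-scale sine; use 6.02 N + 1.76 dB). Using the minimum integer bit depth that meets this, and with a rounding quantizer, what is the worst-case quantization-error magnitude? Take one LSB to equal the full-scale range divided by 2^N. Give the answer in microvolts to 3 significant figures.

441 µV

Full-scale range = 4.61 V − (1 V) = 3.61 V.
Required N = ⌈(72.1 − 1.76)/6.02⌉ = ⌈11.684⌉ = 12.
Step size = 3.61/4096 V = 0.88135 mV.
Max error for round-to-nearest is LSB/2 = 441 µV.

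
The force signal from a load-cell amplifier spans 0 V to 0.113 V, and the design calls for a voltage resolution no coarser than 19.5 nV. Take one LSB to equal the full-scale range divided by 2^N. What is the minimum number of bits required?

23 bits

Span = 0.113 V.
0.113 V / 19.5 nV = 5.795e6. Since 2^22 = 4194304 and 2^23 = 8388608, N = 23.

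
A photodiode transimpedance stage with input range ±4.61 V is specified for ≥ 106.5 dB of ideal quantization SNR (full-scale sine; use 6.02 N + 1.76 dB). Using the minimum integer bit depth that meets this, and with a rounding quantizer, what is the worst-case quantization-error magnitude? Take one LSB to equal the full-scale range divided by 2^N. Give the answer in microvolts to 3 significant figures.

17.6 µV

Span: 4.61 V − (-4.61 V) = 9.22 V.
Required N = ⌈(106.5 − 1.76)/6.02⌉ = ⌈17.399⌉ = 18.
LSB = 9.22 V ÷ 2^18 = 9.22/262144 V = 35.172 µV.
Half an LSB is 17.6 µV.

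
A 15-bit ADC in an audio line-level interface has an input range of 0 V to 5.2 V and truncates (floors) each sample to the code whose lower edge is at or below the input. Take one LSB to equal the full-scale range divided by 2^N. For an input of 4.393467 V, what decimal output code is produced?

27685

Full-scale range = 5.2 V. LSB = 5.2 V / 2^15 ≈ 158.7 µV.
code = ⌊(V_in − V_min)/LSB⌋ = ⌊(V_in − V_min) × 2^15 / range⌋
     = ⌊(4.393467 − (0)) × 32768 / 5.2⌋ = ⌊4.393467 × 32768/5.2⌋
     = ⌊27685.601⌋ = 27685.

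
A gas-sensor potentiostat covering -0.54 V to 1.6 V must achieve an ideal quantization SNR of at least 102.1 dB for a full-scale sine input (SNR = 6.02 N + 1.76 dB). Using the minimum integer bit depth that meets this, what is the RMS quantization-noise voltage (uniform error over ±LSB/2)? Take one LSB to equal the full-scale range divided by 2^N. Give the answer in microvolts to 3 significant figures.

4.71 µV

The full-scale span is 1.6 − (-0.54) = 2.14 V.
6.02 N + 1.76 ≥ 102.1 gives N ≥ 16.668, so the minimum integer is 17.
Step size = 2.14/131072 V = 16.327 µV.
RMS noise = LSB/√12 = 4.71 µV.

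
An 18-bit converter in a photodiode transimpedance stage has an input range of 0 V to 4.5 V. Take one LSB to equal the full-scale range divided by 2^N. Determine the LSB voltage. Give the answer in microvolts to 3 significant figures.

Full-scale range = 4.5 V.
2^18 = 262144 levels.
Step size = 4.5/262144 V = 17.2 µV.

17.2 µV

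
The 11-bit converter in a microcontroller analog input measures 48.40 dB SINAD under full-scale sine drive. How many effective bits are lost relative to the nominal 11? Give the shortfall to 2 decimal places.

N_eff = (48.40 − 1.76)/6.02 = 7.7475 bits.
Lost resolution: 11 − 7.7475 = 3.2525 bits.

3.25 bits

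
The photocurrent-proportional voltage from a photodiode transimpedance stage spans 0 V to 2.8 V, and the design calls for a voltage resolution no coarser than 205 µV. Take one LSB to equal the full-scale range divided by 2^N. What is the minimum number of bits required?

Full-scale range = 2.8 V.
Required number of levels: 2.8/205 µV = 13659; smallest N with 2^N ≥ that is 14.

14 bits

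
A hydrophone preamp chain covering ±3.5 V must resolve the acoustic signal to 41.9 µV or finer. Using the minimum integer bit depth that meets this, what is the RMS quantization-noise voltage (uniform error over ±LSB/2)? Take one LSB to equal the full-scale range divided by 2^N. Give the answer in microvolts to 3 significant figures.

7.71 µV

Range = 3.5 − (-3.5) = 7 V.
7 V / 41.9 µV = 167100. Since 2^17 = 131072 and 2^18 = 262144, N = 18.
Step size = 7/262144 V = 26.703 µV.
V_rms = LSB/√12 = 7.71 µV.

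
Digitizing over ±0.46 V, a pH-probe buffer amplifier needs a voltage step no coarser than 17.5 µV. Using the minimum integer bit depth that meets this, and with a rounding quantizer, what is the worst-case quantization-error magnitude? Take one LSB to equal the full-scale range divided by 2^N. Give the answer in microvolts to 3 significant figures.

Full-scale range = 0.46 V − (-0.46 V) = 0.92 V.
Need 2^N ≥ 0.92 V / 17.5 µV = 52570 → N_min = 16.
LSB = 0.92 V / 2^16 = 14.038 µV.
|e|_max = LSB/2 = 7.02 µV.

7.02 µV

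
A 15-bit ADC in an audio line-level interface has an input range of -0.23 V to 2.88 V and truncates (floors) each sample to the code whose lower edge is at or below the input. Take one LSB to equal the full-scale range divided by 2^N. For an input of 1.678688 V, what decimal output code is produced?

20110

Span: 2.88 V − (-0.23 V) = 3.11 V. LSB = 3.11 V / 2^15 ≈ 94.91 µV.
code = ⌊(V_in − V_min)/LSB⌋ = ⌊(V_in − V_min) × 2^15 / range⌋
     = ⌊(1.678688 − (-0.23)) × 32768 / 3.11⌋ = ⌊1.908688 × 32768/3.11⌋
     = ⌊20110.575⌋ = 20110.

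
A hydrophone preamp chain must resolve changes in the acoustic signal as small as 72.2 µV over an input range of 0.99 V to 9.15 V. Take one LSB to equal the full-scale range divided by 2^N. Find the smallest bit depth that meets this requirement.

17 bits

The full-scale span is 9.15 − (0.99) = 8.16 V.
Levels needed ≥ 8.16/72.2 µV = 113000. 2^17 = 131072 suffices, so N_min = 17.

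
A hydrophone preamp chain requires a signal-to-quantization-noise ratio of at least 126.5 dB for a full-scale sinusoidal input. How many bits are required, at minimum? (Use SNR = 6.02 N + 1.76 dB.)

Required N = ⌈(126.5 − 1.76)/6.02⌉ = ⌈20.721⌉ = 21.

21 bits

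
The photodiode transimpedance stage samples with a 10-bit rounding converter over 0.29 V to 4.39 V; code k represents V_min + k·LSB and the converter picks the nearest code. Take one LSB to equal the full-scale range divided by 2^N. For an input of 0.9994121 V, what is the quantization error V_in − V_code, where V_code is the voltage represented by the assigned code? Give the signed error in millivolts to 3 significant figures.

+0.721 mV

Full-scale range = 4.39 V − (0.29 V) = 4.1 V. LSB = 4.1 V / 2^10 ≈ 4.004 mV.
(0.9994121 − (0.29)) / LSB = 0.7094121 × 1024/4.1 = 177.1800. Nearest integer: k = 177.
V_code = V_min + k × range/2^10 = 0.29 + 177 × 4.1/1024 = 0.9986914063 V.
e = 0.9994121 − (0.9986914063) = +0.721 mV.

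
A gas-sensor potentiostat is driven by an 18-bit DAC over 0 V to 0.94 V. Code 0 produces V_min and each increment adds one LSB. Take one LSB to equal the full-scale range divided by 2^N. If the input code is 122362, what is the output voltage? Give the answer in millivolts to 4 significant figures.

438.8 mV

Span = 0.94 V. LSB = 0.94 V / 2^18.
V_out = 0 + 122362 × (0.94/262144) V
      = 0 V + 0.438768 V = 0.438768 V.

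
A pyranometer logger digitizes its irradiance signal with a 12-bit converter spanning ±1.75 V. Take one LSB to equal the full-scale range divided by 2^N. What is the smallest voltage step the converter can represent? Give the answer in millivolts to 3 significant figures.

0.854 mV

Span: 1.75 V − (-1.75 V) = 3.5 V.
Number of codes = 2^12 = 4096.
LSB = 3.5 V / 2^12 = 0.854 mV.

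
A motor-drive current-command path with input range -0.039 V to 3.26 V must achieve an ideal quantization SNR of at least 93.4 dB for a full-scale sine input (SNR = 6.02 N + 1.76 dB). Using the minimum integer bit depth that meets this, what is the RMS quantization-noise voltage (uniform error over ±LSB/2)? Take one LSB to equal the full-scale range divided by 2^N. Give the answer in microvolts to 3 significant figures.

Span: 3.26 V − (-0.039 V) = 3.299 V.
Solving 6.02 N ≥ 93.4 − 1.76: N ≥ 15.223. Round up → N = 16.
LSB = 3.299 V ÷ 2^16 = 3.299/65536 V = 50.339 µV.
RMS noise = LSB/√12 = 14.5 µV.

14.5 µV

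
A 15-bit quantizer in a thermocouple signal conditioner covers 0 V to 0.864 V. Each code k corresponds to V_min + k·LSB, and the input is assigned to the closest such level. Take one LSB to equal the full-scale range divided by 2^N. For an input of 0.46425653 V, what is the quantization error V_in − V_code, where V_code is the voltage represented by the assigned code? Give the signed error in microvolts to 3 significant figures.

Full-scale range = 0.864 V. LSB = 0.864 V / 2^15 ≈ 26.37 µV.
(0.46425653 − (0)) / LSB = 0.46425653 × 32768/0.864 = 17607.3588. Nearest integer: k = 17607.
V_code = 0 + (17607/32768) × 0.864 = 0.46424707031 V.
Error = V_in − V_code = 0.46425653 − (0.46424707031) = +9.46 µV.

+9.46 µV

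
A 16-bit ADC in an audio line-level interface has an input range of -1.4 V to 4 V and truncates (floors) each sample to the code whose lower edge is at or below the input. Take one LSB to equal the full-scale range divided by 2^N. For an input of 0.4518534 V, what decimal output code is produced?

22474

Full-scale range = 4 V − (-1.4 V) = 5.4 V. LSB = 5.4 V / 2^16 ≈ 82.40 µV.
code = ⌊(V_in − V_min)/LSB⌋ = ⌊(V_in − V_min) × 2^16 / range⌋
     = ⌊(0.4518534 − (-1.4)) × 65536 / 5.4⌋ = ⌊1.8518534 × 65536/5.4⌋
     = ⌊22474.642⌋ = 22474.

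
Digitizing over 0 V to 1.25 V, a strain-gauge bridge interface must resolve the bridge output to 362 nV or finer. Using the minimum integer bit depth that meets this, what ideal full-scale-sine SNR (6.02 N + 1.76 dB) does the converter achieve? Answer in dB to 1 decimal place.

134.2 dB

Span = 1.25 V.
Required number of levels: 1.25/362 nV = 3.4530e6; smallest N with 2^N ≥ that is 22.
SNR = 6.02 × 22 + 1.76 = 134.20 dB.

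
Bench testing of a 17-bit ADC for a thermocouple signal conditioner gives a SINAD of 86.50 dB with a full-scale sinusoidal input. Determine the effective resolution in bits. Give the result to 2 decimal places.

ENOB = (SINAD − 1.76) / 6.02 = (86.50 − 1.76) / 6.02 = 84.74 / 6.02 = 14.0764.

14.08 bits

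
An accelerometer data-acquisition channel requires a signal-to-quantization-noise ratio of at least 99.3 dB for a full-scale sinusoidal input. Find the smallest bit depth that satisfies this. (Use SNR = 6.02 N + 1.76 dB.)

N ≥ (99.3 − 1.76)/6.02 = 16.203 → N_min = 17.

17 bits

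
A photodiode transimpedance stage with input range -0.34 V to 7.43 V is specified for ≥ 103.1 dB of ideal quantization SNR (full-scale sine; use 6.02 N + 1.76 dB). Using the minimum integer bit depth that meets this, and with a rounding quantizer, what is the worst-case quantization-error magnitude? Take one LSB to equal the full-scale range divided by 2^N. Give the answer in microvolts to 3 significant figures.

Range = 7.43 − (-0.34) = 7.77 V.
Required N = ⌈(103.1 − 1.76)/6.02⌉ = ⌈16.834⌉ = 17.
Step size = 7.77/131072 V = 59.280 µV.
|e|_max = LSB/2 = 29.6 µV.

29.6 µV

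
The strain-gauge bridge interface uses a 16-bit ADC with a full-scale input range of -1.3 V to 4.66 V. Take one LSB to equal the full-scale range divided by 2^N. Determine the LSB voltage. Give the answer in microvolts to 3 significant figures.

Range = 4.66 − (-1.3) = 5.96 V.
Number of codes = 2^16 = 65536.
One LSB is 5.96 V / 65536 = 90.9 µV.

90.9 µV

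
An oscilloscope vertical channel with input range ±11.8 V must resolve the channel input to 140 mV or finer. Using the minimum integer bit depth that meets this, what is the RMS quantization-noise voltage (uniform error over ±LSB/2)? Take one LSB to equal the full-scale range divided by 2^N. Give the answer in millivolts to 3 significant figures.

The full-scale span is 11.8 − (-11.8) = 23.6 V.
Required number of levels: 23.6/140 mV = 168.57; smallest N with 2^N ≥ that is 8.
One LSB is 23.6 V / 256 = 92.188 mV.
RMS noise = LSB/√12 = 26.6 mV.

26.6 mV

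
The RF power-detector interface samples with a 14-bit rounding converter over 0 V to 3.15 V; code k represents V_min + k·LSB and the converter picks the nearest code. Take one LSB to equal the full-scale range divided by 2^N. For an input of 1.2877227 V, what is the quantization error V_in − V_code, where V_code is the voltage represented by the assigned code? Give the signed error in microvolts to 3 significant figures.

−39.8 µV

Span = 3.15 V. LSB = 3.15 V / 2^14 ≈ 192.3 µV.
(V_in − V_min)/LSB = (1.2877227 − (0)) × 16384/3.15 = 6697.7932 → nearest code k = 6698.
V_code = V_min + k × range/2^14 = 0 + 6698 × 3.15/16384 = 1.2877624512 V.
Error = V_in − V_code = 1.2877227 − (1.2877624512) = −39.8 µV.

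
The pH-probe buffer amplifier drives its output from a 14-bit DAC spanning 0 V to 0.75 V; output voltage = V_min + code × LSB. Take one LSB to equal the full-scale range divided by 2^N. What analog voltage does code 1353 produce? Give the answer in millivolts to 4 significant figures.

Span = 0.75 V. LSB = 0.75 V / 2^14.
V_out = V_min + code × LSB = 0 V + 1353 × 0.75 V / 16384
      = 0 + 0.0619354 = 0.0619354 V.

61.94 mV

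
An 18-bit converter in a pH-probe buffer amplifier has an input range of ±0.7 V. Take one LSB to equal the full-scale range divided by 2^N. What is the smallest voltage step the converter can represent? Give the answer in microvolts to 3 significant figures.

The full-scale span is 0.7 − (-0.7) = 1.4 V.
2^18 = 262144 levels.
LSB = 1.4 V / 2^18 = 5.34 µV.

5.34 µV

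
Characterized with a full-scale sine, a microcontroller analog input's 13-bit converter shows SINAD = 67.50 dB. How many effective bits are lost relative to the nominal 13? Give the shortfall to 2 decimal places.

N_eff = (67.50 − 1.76)/6.02 = 10.9203 bits.
13 − 10.9203 = 2.08 bits below nominal.

2.08 bits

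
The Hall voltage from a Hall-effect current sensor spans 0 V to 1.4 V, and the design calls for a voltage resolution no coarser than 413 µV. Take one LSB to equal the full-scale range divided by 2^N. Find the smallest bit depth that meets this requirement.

Span = 1.4 V.
Required number of levels: 1.4/413 µV = 3389.8; smallest N with 2^N ≥ that is 12.

12 bits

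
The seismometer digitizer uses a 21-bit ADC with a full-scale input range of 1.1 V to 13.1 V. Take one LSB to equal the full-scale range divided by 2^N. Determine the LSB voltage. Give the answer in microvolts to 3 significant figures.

5.72 µV

The full-scale span is 13.1 − (1.1) = 12 V.
Number of codes = 2^21 = 2097152.
LSB = 12 V / 2^21 = 5.72 µV.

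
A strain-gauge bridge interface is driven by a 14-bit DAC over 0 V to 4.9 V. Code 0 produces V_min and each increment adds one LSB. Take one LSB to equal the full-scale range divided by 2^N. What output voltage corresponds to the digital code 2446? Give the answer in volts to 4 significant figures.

Full-scale range = 4.9 V. LSB = 4.9 V / 2^14.
V_out = 0 + 2446 × (4.9/16384) V
      = 0 + 0.731531 = 0.731531 V.

0.7315 V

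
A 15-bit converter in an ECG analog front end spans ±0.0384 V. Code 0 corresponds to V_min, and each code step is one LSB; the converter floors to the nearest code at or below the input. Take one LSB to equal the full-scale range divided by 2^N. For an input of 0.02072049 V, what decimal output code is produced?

25224

Span: 0.0384 V − (-0.0384 V) = 0.0768 V. LSB = 0.0768 V / 2^15 ≈ 2.344 µV.
(V_in − V_min) × 2^15/range = (0.02072049 − (-0.0384)) × 32768/0.0768 = 25224.742.
Floor → code = 25224.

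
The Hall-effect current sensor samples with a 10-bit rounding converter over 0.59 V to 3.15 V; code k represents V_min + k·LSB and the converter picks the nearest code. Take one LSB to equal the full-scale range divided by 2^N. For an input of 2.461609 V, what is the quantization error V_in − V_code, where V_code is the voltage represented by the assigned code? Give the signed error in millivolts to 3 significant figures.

−0.891 mV

Span: 3.15 V − (0.59 V) = 2.56 V. LSB = 2.56 V / 2^10 ≈ 2.500 mV.
(2.461609 − (0.59)) / LSB = 1.871609 × 1024/2.56 = 748.6436. Nearest integer: k = 749.
V_code = 0.59 + (749/1024) × 2.56 = 2.462500000 V.
Error = V_in − V_code = 2.461609 − (2.462500000) = −0.891 mV.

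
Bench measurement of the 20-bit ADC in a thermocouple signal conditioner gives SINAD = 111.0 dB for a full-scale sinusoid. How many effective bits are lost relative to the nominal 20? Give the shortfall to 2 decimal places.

ENOB = (SINAD − 1.76)/6.02 = (111.0 − 1.76)/6.02 = 18.1462 bits.
Shortfall = 20 − 18.1462 = 1.8538 bits.

1.85 bits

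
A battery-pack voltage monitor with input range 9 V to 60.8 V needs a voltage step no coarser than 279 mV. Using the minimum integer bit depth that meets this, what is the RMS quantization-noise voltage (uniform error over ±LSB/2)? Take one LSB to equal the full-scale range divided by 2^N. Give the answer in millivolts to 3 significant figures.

Range = 60.8 − (9) = 51.8 V.
Need 2^N ≥ 51.8 V / 279 mV = 185.7 → N_min = 8.
One LSB is 51.8 V / 256 = 202.34 mV.
V_rms = LSB/√12 = 58.4 mV.

58.4 mV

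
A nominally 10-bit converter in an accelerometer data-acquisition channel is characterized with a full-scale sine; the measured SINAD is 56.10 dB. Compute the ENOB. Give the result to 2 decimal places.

Inverting SNR = 6.02 N + 1.76: N_eff = (56.10 − 1.76)/6.02 = 9.0266.

9.03 bits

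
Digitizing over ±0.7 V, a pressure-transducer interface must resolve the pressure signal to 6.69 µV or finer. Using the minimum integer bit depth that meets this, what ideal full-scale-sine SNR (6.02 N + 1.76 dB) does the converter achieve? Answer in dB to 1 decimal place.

110.1 dB

Span: 0.7 V − (-0.7 V) = 1.4 V.
Need 2^N ≥ 1.4 V / 6.69 µV = 209300 → N_min = 18.
SNR = 6.02 × 18 + 1.76 = 110.12 dB.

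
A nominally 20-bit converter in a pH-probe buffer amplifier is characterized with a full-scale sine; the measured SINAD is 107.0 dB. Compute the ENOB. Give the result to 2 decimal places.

(107.0 − 1.76) / 6.02 = 105.24/6.02 = 17.4817 effective bits.

17.48 bits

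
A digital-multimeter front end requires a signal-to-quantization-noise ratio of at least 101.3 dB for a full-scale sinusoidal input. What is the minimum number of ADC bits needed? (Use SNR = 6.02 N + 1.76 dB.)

17 bits

6.02 N + 1.76 ≥ 101.3 gives N ≥ 16.535, so the minimum integer is 17.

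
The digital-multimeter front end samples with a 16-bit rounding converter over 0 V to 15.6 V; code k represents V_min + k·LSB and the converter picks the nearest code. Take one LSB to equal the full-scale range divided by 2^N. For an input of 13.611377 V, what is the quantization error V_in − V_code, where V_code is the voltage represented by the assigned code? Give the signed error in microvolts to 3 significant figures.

Range is 15.6 V. LSB = 15.6 V / 2^16 ≈ 238.0 µV.
Position in LSBs: (13.611377 − (0)) × 65536/15.6 = 57181.7438; rounding gives k = 57182.
V_code = 0 + (57182/65536) × 15.6 = 13.611437988 V.
V_in − V_code = 13.611377 − (13.611437988) = −61.0 µV.

−61.0 µV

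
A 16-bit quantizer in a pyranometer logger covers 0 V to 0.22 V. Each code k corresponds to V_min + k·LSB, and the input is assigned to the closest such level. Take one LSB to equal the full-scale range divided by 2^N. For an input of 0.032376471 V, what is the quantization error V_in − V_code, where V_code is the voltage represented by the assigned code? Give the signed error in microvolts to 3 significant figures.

Span = 0.22 V. LSB = 0.22 V / 2^16 ≈ 3.357 µV.
(0.032376471 − (0)) / LSB = 0.032376471 × 65536/0.22 = 9644.6564. Nearest integer: k = 9645.
Reconstructed level: 0 + 9645 × 0.22/65536 V = 0.032377624512 V.
V_in − V_code = 0.032376471 − (0.032377624512) = −1.15 µV.

−1.15 µV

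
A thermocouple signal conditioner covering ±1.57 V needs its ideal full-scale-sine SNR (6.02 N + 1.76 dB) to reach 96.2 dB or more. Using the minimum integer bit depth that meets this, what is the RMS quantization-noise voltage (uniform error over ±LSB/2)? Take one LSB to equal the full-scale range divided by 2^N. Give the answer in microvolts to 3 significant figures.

13.8 µV

Full-scale range = 1.57 V − (-1.57 V) = 3.14 V.
Solving 6.02 N ≥ 96.2 − 1.76: N ≥ 15.688. Round up → N = 16.
Step size = 3.14/65536 V = 47.913 µV.
V_rms = LSB/√12 = 13.8 µV.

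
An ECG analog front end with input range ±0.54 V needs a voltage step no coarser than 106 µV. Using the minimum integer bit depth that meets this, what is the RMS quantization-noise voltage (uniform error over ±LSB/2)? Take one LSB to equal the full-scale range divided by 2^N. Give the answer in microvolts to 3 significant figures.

19.0 µV

Full-scale range = 0.54 V − (-0.54 V) = 1.08 V.
1.08 V / 106 µV = 10190. Since 2^13 = 8192 and 2^14 = 16384, N = 14.
One LSB is 1.08 V / 16384 = 65.918 µV.
V_rms = LSB/√12 = 19.0 µV.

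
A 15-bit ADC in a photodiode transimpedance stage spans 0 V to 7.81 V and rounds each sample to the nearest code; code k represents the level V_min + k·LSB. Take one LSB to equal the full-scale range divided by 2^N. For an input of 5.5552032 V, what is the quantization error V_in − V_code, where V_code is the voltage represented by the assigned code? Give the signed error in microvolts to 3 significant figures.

Range is 7.81 V. LSB = 7.81 V / 2^15 ≈ 238.3 µV.
Position in LSBs: (5.5552032 − (0)) × 32768/7.81 = 23307.6695; rounding gives k = 23308.
V_code = 0 + (23308/32768) × 7.81 = 5.5552819824 V.
e = 5.5552032 − (5.5552819824) = −78.8 µV.

−78.8 µV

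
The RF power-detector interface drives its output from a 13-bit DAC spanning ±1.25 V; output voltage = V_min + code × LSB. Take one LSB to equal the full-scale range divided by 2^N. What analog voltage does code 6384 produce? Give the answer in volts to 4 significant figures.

Range = 1.25 − (-1.25) = 2.5 V. LSB = 2.5 V / 2^13.
Output = V_min + (6384/8192) × range = -1.25 + 0.779297 × 2.5 V
      = -1.25 V + 1.94824 V = 0.698242 V.

0.6982 V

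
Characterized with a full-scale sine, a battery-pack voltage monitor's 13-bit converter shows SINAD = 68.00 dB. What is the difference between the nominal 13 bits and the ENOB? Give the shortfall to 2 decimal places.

Effective bits = (68.00 − 1.76)/6.02 = 11.0033.
Shortfall = 13 − 11.0033 = 1.9967 bits.

2.00 bits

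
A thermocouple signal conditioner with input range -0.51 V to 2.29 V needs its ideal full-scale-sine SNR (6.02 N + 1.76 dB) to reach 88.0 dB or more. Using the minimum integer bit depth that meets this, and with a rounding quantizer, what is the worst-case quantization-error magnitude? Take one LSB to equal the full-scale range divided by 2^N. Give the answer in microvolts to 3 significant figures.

42.7 µV

Span: 2.29 V − (-0.51 V) = 2.8 V.
6.02 N + 1.76 ≥ 88.0 gives N ≥ 14.326, so the minimum integer is 15.
One LSB is 2.8 V / 32768 = 85.449 µV.
Max error for round-to-nearest is LSB/2 = 42.7 µV.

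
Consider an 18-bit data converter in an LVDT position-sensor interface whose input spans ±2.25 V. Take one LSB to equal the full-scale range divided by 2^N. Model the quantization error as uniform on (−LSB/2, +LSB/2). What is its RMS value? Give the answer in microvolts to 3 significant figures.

4.96 µV

Full-scale range = 2.25 V − (-2.25 V) = 4.5 V.
LSB = 4.5 V / 2^18 = 17.166 µV.
σ_q = LSB/√12 = 17.166 µV/3.4641 = 4.96 µV.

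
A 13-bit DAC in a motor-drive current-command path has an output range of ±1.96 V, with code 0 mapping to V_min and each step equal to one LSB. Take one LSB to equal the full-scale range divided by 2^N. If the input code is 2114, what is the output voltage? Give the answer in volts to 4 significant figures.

-0.9484 V

Range = 1.96 − (-1.96) = 3.92 V. LSB = 3.92 V / 2^13.
V_out = -1.96 + 2114 × (3.92/8192) V
      = -1.96 + 1.01158 = -0.948418 V.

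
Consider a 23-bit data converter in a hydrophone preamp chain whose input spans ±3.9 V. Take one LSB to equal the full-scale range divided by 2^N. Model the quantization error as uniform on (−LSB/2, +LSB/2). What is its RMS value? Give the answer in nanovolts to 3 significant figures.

268 nV

The full-scale span is 3.9 − (-3.9) = 7.8 V.
One LSB is 7.8 V / 8388608 = 0.92983 µV.
RMS of a uniform error over width LSB is LSB/√12 = 268 nV.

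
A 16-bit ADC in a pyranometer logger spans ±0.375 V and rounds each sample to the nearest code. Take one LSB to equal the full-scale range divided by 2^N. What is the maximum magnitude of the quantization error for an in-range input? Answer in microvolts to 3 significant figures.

The full-scale span is 0.375 − (-0.375) = 0.75 V.
Step size = 0.75/65536 V = 11.444 µV.
Worst-case error for round-to-nearest is half an LSB: 5.72 µV.

5.72 µV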